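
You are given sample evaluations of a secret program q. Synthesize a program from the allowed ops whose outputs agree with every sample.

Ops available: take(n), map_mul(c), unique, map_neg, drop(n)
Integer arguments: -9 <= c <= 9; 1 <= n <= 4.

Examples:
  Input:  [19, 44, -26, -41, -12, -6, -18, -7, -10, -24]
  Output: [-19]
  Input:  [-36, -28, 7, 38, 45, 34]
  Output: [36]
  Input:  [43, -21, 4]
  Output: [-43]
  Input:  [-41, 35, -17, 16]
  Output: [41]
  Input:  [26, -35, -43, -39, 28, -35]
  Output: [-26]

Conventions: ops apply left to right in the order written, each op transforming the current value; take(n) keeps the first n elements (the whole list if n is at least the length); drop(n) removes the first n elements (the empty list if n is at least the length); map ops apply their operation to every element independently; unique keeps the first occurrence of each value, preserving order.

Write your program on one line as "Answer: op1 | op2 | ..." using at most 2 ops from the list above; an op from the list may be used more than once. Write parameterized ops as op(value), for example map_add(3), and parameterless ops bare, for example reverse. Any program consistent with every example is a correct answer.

map_neg | take(1)

Check, running the answer program on each example:
  [19, 44, -26, -41, -12, -6, -18, -7, -10, -24] -> [-19, -44, 26, 41, 12, 6, 18, 7, 10, 24] -> [-19]
  [-36, -28, 7, 38, 45, 34] -> [36, 28, -7, -38, -45, -34] -> [36]
  [43, -21, 4] -> [-43, 21, -4] -> [-43]
  [-41, 35, -17, 16] -> [41, -35, 17, -16] -> [41]
  [26, -35, -43, -39, 28, -35] -> [-26, 35, 43, 39, -28, 35] -> [-26]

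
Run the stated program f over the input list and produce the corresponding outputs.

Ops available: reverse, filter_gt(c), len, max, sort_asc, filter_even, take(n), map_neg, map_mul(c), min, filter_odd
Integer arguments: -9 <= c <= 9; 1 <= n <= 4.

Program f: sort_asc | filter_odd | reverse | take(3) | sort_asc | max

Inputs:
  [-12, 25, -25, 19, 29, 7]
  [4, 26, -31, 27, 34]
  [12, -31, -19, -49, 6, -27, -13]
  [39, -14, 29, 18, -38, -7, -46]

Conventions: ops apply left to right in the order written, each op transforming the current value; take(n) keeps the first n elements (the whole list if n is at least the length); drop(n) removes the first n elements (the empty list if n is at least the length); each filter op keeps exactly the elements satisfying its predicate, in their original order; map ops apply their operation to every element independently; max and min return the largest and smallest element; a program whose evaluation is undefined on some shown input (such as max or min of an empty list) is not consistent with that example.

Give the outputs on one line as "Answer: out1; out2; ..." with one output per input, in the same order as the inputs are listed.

29; 27; -13; 39

Execution, op by op:
  [-12, 25, -25, 19, 29, 7] -> [-25, -12, 7, 19, 25, 29] -> [-25, 7, 19, 25, 29] -> [29, 25, 19, 7, -25] -> [29, 25, 19] -> [19, 25, 29] -> 29
  [4, 26, -31, 27, 34] -> [-31, 4, 26, 27, 34] -> [-31, 27] -> [27, -31] -> [27, -31] -> [-31, 27] -> 27
  [12, -31, -19, -49, 6, -27, -13] -> [-49, -31, -27, -19, -13, 6, 12] -> [-49, -31, -27, -19, -13] -> [-13, -19, -27, -31, -49] -> [-13, -19, -27] -> [-27, -19, -13] -> -13
  [39, -14, 29, 18, -38, -7, -46] -> [-46, -38, -14, -7, 18, 29, 39] -> [-7, 29, 39] -> [39, 29, -7] -> [39, 29, -7] -> [-7, 29, 39] -> 39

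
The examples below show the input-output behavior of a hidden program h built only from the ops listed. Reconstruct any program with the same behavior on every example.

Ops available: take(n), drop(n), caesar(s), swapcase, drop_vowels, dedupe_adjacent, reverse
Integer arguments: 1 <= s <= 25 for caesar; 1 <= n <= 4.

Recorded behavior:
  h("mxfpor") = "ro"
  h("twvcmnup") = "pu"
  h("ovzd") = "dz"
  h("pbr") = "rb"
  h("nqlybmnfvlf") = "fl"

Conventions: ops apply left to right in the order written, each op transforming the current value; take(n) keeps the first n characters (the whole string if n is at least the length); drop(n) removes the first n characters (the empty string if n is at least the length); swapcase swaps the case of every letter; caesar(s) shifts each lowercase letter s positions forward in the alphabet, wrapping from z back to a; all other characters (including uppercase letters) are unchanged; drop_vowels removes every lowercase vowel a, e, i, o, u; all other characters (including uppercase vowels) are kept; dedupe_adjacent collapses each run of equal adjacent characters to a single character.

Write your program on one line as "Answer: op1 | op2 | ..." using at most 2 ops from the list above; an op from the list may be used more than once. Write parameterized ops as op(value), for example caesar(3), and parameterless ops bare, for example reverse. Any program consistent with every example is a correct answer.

reverse | take(2)

Check, running the answer program on each example:
  "mxfpor" -> "ropfxm" -> "ro"
  "twvcmnup" -> "punmcvwt" -> "pu"
  "ovzd" -> "dzvo" -> "dz"
  "pbr" -> "rbp" -> "rb"
  "nqlybmnfvlf" -> "flvfnmbylqn" -> "fl"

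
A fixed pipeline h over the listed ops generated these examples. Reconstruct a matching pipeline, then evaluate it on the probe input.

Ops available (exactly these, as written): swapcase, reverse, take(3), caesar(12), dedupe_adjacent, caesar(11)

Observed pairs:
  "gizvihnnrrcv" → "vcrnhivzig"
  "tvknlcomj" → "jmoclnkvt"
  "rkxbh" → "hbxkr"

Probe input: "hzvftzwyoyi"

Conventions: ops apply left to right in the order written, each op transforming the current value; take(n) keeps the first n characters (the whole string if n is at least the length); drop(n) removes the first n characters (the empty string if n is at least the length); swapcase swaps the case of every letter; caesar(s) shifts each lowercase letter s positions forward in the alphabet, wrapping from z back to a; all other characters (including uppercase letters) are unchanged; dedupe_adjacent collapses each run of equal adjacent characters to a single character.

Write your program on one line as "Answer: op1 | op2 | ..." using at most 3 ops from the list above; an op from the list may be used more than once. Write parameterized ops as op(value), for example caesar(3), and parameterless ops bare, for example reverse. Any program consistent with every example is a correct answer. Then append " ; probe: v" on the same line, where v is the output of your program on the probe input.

reverse | dedupe_adjacent ; probe: "iyoywztfvzh"

Check, running the answer program on each example:
  "gizvihnnrrcv" -> "vcrrnnhivzig" -> "vcrnhivzig"
  "tvknlcomj" -> "jmoclnkvt" -> "jmoclnkvt"
  "rkxbh" -> "hbxkr" -> "hbxkr"
  probe: "hzvftzwyoyi" -> "iyoywztfvzh" -> "iyoywztfvzh"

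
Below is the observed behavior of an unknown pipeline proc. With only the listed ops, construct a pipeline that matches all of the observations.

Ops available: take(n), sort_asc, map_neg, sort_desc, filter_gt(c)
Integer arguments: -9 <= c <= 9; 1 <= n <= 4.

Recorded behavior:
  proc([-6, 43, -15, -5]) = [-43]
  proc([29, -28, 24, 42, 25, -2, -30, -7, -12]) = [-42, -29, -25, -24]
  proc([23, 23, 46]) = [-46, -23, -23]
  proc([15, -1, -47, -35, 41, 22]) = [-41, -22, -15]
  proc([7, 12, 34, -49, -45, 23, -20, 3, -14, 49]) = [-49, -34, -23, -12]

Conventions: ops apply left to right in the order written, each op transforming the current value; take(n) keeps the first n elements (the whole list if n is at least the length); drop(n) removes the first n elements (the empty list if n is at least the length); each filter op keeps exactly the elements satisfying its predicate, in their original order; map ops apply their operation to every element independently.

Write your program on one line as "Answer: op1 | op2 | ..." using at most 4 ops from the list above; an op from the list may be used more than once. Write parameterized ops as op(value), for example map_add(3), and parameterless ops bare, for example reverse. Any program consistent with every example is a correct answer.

filter_gt(0) | sort_desc | map_neg | take(4)

Check, running the answer program on each example:
  [-6, 43, -15, -5] -> [43] -> [43] -> [-43] -> [-43]
  [29, -28, 24, 42, 25, -2, -30, -7, -12] -> [29, 24, 42, 25] -> [42, 29, 25, 24] -> [-42, -29, -25, -24] -> [-42, -29, -25, -24]
  [23, 23, 46] -> [23, 23, 46] -> [46, 23, 23] -> [-46, -23, -23] -> [-46, -23, -23]
  [15, -1, -47, -35, 41, 22] -> [15, 41, 22] -> [41, 22, 15] -> [-41, -22, -15] -> [-41, -22, -15]
  [7, 12, 34, -49, -45, 23, -20, 3, -14, 49] -> [7, 12, 34, 23, 3, 49] -> [49, 34, 23, 12, 7, 3] -> [-49, -34, -23, -12, -7, -3] -> [-49, -34, -23, -12]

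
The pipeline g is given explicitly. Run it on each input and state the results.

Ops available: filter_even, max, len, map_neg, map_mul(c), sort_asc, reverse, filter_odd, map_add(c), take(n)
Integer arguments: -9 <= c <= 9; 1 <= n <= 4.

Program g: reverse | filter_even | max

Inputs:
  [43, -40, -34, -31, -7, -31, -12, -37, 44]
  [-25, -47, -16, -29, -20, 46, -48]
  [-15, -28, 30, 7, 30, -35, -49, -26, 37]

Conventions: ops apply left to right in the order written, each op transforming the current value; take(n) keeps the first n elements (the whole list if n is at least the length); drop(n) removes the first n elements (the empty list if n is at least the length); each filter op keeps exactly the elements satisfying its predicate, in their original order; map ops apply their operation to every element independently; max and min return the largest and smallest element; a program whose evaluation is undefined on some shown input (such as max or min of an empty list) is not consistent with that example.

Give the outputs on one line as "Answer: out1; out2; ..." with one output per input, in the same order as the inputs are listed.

44; 46; 30

Execution, op by op:
  [43, -40, -34, -31, -7, -31, -12, -37, 44] -> [44, -37, -12, -31, -7, -31, -34, -40, 43] -> [44, -12, -34, -40] -> 44
  [-25, -47, -16, -29, -20, 46, -48] -> [-48, 46, -20, -29, -16, -47, -25] -> [-48, 46, -20, -16] -> 46
  [-15, -28, 30, 7, 30, -35, -49, -26, 37] -> [37, -26, -49, -35, 30, 7, 30, -28, -15] -> [-26, 30, 30, -28] -> 30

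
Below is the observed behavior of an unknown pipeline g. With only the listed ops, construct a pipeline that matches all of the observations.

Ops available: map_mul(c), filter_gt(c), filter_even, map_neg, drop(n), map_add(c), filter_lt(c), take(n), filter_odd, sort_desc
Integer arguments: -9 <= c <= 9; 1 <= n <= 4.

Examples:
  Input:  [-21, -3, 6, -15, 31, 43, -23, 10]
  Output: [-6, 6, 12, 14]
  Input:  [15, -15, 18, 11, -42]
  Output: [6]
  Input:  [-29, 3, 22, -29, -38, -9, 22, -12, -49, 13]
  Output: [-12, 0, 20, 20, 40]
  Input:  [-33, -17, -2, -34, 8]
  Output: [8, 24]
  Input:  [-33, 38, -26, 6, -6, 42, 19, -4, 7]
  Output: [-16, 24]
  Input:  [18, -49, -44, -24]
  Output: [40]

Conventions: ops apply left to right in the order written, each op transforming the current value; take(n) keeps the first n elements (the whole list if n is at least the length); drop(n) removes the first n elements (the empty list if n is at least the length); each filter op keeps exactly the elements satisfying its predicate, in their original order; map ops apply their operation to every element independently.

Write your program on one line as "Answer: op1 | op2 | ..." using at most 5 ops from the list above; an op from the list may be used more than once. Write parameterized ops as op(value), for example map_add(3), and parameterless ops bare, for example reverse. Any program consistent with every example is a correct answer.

filter_lt(8) | sort_desc | map_add(9) | map_neg | filter_even

Check, running the answer program on each example:
  [-21, -3, 6, -15, 31, 43, -23, 10] -> [-21, -3, 6, -15, -23] -> [6, -3, -15, -21, -23] -> [15, 6, -6, -12, -14] -> [-15, -6, 6, 12, 14] -> [-6, 6, 12, 14]
  [15, -15, 18, 11, -42] -> [-15, -42] -> [-15, -42] -> [-6, -33] -> [6, 33] -> [6]
  [-29, 3, 22, -29, -38, -9, 22, -12, -49, 13] -> [-29, 3, -29, -38, -9, -12, -49] -> [3, -9, -12, -29, -29, -38, -49] -> [12, 0, -3, -20, -20, -29, -40] -> [-12, 0, 3, 20, 20, 29, 40] -> [-12, 0, 20, 20, 40]
  [-33, -17, -2, -34, 8] -> [-33, -17, -2, -34] -> [-2, -17, -33, -34] -> [7, -8, -24, -25] -> [-7, 8, 24, 25] -> [8, 24]
  [-33, 38, -26, 6, -6, 42, 19, -4, 7] -> [-33, -26, 6, -6, -4, 7] -> [7, 6, -4, -6, -26, -33] -> [16, 15, 5, 3, -17, -24] -> [-16, -15, -5, -3, 17, 24] -> [-16, 24]
  [18, -49, -44, -24] -> [-49, -44, -24] -> [-24, -44, -49] -> [-15, -35, -40] -> [15, 35, 40] -> [40]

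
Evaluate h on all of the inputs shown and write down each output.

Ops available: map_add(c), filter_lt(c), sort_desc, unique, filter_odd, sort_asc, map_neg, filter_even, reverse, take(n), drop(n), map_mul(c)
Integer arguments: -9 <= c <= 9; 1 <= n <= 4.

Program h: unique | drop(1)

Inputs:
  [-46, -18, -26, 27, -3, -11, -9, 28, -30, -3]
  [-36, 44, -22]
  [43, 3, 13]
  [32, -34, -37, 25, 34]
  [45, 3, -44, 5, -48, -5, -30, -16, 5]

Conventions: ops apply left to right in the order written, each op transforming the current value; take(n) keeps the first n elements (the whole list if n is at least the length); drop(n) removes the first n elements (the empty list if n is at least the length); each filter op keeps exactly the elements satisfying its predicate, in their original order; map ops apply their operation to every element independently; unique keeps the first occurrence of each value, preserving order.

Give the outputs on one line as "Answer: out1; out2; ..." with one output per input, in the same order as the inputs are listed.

[-18, -26, 27, -3, -11, -9, 28, -30]; [44, -22]; [3, 13]; [-34, -37, 25, 34]; [3, -44, 5, -48, -5, -30, -16]

Execution, op by op:
  [-46, -18, -26, 27, -3, -11, -9, 28, -30, -3] -> [-46, -18, -26, 27, -3, -11, -9, 28, -30] -> [-18, -26, 27, -3, -11, -9, 28, -30]
  [-36, 44, -22] -> [-36, 44, -22] -> [44, -22]
  [43, 3, 13] -> [43, 3, 13] -> [3, 13]
  [32, -34, -37, 25, 34] -> [32, -34, -37, 25, 34] -> [-34, -37, 25, 34]
  [45, 3, -44, 5, -48, -5, -30, -16, 5] -> [45, 3, -44, 5, -48, -5, -30, -16] -> [3, -44, 5, -48, -5, -30, -16]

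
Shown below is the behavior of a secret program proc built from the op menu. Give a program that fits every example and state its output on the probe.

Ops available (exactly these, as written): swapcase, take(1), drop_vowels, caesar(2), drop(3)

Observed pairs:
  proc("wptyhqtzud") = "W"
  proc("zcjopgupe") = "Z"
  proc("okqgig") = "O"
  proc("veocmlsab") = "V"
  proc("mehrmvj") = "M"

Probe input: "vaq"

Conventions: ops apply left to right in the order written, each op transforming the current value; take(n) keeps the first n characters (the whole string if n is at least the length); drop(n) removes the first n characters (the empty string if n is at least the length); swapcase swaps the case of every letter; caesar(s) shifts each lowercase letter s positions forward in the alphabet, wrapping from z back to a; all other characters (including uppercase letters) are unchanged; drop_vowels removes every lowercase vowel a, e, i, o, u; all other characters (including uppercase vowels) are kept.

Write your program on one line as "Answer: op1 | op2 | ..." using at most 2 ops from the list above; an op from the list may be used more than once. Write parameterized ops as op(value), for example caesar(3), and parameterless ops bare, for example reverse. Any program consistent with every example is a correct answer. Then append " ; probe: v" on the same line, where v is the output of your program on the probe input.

take(1) | swapcase ; probe: "V"

Check, running the answer program on each example:
  "wptyhqtzud" -> "w" -> "W"
  "zcjopgupe" -> "z" -> "Z"
  "okqgig" -> "o" -> "O"
  "veocmlsab" -> "v" -> "V"
  "mehrmvj" -> "m" -> "M"
  probe: "vaq" -> "v" -> "V"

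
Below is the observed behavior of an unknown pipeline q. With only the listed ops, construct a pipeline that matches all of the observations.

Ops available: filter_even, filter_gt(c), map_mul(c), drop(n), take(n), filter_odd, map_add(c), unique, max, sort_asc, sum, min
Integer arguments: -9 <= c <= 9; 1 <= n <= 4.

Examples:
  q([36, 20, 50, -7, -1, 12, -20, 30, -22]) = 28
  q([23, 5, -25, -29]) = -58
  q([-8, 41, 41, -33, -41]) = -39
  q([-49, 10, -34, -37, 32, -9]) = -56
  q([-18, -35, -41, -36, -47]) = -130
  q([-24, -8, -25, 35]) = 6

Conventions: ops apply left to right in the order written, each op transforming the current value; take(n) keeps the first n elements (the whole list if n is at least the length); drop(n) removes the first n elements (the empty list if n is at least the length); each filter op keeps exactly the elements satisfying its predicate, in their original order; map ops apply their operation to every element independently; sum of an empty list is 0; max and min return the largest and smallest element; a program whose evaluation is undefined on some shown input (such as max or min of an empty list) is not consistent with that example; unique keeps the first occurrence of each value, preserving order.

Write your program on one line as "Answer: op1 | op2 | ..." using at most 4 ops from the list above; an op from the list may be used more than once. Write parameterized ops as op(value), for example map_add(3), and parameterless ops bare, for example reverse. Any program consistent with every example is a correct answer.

map_add(-2) | drop(2) | sum

Check, running the answer program on each example:
  [36, 20, 50, -7, -1, 12, -20, 30, -22] -> [34, 18, 48, -9, -3, 10, -22, 28, -24] -> [48, -9, -3, 10, -22, 28, -24] -> 28
  [23, 5, -25, -29] -> [21, 3, -27, -31] -> [-27, -31] -> -58
  [-8, 41, 41, -33, -41] -> [-10, 39, 39, -35, -43] -> [39, -35, -43] -> -39
  [-49, 10, -34, -37, 32, -9] -> [-51, 8, -36, -39, 30, -11] -> [-36, -39, 30, -11] -> -56
  [-18, -35, -41, -36, -47] -> [-20, -37, -43, -38, -49] -> [-43, -38, -49] -> -130
  [-24, -8, -25, 35] -> [-26, -10, -27, 33] -> [-27, 33] -> 6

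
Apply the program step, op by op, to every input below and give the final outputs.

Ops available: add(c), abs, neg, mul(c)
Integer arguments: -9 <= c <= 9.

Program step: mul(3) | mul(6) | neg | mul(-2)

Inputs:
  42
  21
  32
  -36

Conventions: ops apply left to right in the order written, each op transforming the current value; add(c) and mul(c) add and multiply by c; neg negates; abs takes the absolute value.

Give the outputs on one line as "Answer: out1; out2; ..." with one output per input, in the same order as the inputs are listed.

Execution, op by op:
  42 -> 126 -> 756 -> -756 -> 1512
  21 -> 63 -> 378 -> -378 -> 756
  32 -> 96 -> 576 -> -576 -> 1152
  -36 -> -108 -> -648 -> 648 -> -1296

1512; 756; 1152; -1296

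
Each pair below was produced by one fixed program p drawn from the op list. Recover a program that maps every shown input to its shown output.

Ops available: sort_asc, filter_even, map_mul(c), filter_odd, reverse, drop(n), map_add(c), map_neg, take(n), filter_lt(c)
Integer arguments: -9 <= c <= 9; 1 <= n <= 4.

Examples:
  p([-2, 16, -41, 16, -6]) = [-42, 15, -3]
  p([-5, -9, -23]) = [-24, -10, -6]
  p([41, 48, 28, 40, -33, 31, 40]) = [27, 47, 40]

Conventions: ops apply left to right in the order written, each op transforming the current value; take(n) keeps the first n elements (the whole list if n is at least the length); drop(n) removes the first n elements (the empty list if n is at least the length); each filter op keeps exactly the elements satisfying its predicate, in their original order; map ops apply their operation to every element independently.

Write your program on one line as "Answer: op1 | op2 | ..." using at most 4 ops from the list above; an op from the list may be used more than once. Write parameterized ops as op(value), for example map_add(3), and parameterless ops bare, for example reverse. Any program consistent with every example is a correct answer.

take(4) | map_add(-1) | take(3) | reverse

Check, running the answer program on each example:
  [-2, 16, -41, 16, -6] -> [-2, 16, -41, 16] -> [-3, 15, -42, 15] -> [-3, 15, -42] -> [-42, 15, -3]
  [-5, -9, -23] -> [-5, -9, -23] -> [-6, -10, -24] -> [-6, -10, -24] -> [-24, -10, -6]
  [41, 48, 28, 40, -33, 31, 40] -> [41, 48, 28, 40] -> [40, 47, 27, 39] -> [40, 47, 27] -> [27, 47, 40]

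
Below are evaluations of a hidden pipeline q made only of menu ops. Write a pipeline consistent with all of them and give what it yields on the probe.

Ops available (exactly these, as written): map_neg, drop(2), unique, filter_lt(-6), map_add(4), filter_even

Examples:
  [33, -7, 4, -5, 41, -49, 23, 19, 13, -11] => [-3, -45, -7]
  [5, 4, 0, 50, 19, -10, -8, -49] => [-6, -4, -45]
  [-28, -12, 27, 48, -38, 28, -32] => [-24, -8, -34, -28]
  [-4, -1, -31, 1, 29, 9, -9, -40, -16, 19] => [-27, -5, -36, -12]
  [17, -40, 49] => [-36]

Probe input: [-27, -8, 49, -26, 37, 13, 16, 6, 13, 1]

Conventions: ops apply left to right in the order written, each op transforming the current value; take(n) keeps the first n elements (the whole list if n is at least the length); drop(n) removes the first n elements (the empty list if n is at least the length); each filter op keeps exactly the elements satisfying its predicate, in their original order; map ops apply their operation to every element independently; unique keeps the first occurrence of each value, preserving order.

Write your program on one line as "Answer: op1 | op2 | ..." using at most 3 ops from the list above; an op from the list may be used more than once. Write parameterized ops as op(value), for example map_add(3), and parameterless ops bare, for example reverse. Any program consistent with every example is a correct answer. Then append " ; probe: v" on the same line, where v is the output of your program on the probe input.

filter_lt(-6) | map_add(4) ; probe: [-23, -4, -22]

Check, running the answer program on each example:
  [33, -7, 4, -5, 41, -49, 23, 19, 13, -11] -> [-7, -49, -11] -> [-3, -45, -7]
  [5, 4, 0, 50, 19, -10, -8, -49] -> [-10, -8, -49] -> [-6, -4, -45]
  [-28, -12, 27, 48, -38, 28, -32] -> [-28, -12, -38, -32] -> [-24, -8, -34, -28]
  [-4, -1, -31, 1, 29, 9, -9, -40, -16, 19] -> [-31, -9, -40, -16] -> [-27, -5, -36, -12]
  [17, -40, 49] -> [-40] -> [-36]
  probe: [-27, -8, 49, -26, 37, 13, 16, 6, 13, 1] -> [-27, -8, -26] -> [-23, -4, -22]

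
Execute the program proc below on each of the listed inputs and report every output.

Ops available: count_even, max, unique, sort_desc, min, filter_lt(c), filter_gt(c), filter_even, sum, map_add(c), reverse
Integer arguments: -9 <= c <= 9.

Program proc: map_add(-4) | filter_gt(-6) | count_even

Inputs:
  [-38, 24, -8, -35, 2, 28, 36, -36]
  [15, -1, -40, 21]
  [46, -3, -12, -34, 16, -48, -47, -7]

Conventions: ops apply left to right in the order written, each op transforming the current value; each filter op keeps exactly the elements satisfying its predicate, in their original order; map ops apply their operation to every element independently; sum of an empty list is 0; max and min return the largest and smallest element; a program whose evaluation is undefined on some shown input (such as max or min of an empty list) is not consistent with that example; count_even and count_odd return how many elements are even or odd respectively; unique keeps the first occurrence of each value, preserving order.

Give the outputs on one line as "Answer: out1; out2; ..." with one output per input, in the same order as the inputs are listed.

Execution, op by op:
  [-38, 24, -8, -35, 2, 28, 36, -36] -> [-42, 20, -12, -39, -2, 24, 32, -40] -> [20, -2, 24, 32] -> 4
  [15, -1, -40, 21] -> [11, -5, -44, 17] -> [11, -5, 17] -> 0
  [46, -3, -12, -34, 16, -48, -47, -7] -> [42, -7, -16, -38, 12, -52, -51, -11] -> [42, 12] -> 2

4; 0; 2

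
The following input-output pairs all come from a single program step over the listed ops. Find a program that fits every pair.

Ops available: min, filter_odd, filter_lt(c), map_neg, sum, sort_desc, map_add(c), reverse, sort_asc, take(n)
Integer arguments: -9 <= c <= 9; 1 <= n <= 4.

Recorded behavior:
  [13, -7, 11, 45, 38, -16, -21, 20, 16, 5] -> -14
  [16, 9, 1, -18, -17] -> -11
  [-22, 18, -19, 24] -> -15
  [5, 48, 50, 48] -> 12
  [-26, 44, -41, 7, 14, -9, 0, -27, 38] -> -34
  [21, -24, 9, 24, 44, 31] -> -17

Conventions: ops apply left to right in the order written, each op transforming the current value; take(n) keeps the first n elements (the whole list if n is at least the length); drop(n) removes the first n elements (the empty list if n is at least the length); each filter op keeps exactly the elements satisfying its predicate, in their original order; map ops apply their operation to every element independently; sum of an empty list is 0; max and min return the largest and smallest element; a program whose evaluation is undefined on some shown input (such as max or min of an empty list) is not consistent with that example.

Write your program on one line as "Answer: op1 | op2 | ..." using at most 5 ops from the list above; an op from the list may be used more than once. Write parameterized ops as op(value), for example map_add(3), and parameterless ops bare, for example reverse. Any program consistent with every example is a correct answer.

map_add(-3) | sort_desc | map_add(9) | map_add(1) | min

Check, running the answer program on each example:
  [13, -7, 11, 45, 38, -16, -21, 20, 16, 5] -> [10, -10, 8, 42, 35, -19, -24, 17, 13, 2] -> [42, 35, 17, 13, 10, 8, 2, -10, -19, -24] -> [51, 44, 26, 22, 19, 17, 11, -1, -10, -15] -> [52, 45, 27, 23, 20, 18, 12, 0, -9, -14] -> -14
  [16, 9, 1, -18, -17] -> [13, 6, -2, -21, -20] -> [13, 6, -2, -20, -21] -> [22, 15, 7, -11, -12] -> [23, 16, 8, -10, -11] -> -11
  [-22, 18, -19, 24] -> [-25, 15, -22, 21] -> [21, 15, -22, -25] -> [30, 24, -13, -16] -> [31, 25, -12, -15] -> -15
  [5, 48, 50, 48] -> [2, 45, 47, 45] -> [47, 45, 45, 2] -> [56, 54, 54, 11] -> [57, 55, 55, 12] -> 12
  [-26, 44, -41, 7, 14, -9, 0, -27, 38] -> [-29, 41, -44, 4, 11, -12, -3, -30, 35] -> [41, 35, 11, 4, -3, -12, -29, -30, -44] -> [50, 44, 20, 13, 6, -3, -20, -21, -35] -> [51, 45, 21, 14, 7, -2, -19, -20, -34] -> -34
  [21, -24, 9, 24, 44, 31] -> [18, -27, 6, 21, 41, 28] -> [41, 28, 21, 18, 6, -27] -> [50, 37, 30, 27, 15, -18] -> [51, 38, 31, 28, 16, -17] -> -17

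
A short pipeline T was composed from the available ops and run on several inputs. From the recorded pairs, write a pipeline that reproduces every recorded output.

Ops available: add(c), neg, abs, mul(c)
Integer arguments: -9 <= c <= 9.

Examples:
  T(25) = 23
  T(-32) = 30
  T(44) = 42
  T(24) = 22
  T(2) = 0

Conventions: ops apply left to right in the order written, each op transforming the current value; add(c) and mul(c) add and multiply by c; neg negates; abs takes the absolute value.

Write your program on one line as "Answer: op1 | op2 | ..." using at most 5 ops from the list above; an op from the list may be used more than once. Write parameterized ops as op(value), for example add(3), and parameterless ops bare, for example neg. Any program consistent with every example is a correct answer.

abs | neg | add(6) | neg | add(4)

Check, running the answer program on each example:
  25 -> 25 -> -25 -> -19 -> 19 -> 23
  -32 -> 32 -> -32 -> -26 -> 26 -> 30
  44 -> 44 -> -44 -> -38 -> 38 -> 42
  24 -> 24 -> -24 -> -18 -> 18 -> 22
  2 -> 2 -> -2 -> 4 -> -4 -> 0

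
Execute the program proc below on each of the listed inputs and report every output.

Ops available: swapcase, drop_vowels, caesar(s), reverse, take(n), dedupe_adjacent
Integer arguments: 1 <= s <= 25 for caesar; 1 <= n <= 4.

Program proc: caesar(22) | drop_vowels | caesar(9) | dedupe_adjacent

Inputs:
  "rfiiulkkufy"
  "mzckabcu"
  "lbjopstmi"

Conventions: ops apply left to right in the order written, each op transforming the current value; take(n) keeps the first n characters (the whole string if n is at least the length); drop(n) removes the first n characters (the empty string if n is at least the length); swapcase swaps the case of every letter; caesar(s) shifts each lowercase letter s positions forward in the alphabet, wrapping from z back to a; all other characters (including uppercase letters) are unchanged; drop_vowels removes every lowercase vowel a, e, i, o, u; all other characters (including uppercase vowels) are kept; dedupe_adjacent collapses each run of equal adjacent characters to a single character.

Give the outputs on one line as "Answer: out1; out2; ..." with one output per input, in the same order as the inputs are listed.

Execution, op by op:
  "rfiiulkkufy" -> "nbeeqhggqbu" -> "nbqhggqb" -> "wkzqppzk" -> "wkzqpzk"
  "mzckabcu" -> "ivygwxyq" -> "vygwxyq" -> "ehpfghz" -> "ehpfghz"
  "lbjopstmi" -> "hxfklopie" -> "hxfklp" -> "qgotuy" -> "qgotuy"

"wkzqpzk"; "ehpfghz"; "qgotuy"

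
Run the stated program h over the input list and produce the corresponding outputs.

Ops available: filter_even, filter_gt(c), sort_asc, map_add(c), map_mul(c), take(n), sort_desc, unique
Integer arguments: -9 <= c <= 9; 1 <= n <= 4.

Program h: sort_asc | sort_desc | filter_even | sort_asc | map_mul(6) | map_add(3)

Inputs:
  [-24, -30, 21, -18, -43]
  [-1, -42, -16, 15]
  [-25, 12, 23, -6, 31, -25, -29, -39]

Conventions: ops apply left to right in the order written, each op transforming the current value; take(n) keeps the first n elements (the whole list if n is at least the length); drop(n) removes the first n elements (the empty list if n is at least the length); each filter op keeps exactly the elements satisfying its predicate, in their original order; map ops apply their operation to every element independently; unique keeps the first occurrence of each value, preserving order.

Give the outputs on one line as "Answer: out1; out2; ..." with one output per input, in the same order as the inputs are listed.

Execution, op by op:
  [-24, -30, 21, -18, -43] -> [-43, -30, -24, -18, 21] -> [21, -18, -24, -30, -43] -> [-18, -24, -30] -> [-30, -24, -18] -> [-180, -144, -108] -> [-177, -141, -105]
  [-1, -42, -16, 15] -> [-42, -16, -1, 15] -> [15, -1, -16, -42] -> [-16, -42] -> [-42, -16] -> [-252, -96] -> [-249, -93]
  [-25, 12, 23, -6, 31, -25, -29, -39] -> [-39, -29, -25, -25, -6, 12, 23, 31] -> [31, 23, 12, -6, -25, -25, -29, -39] -> [12, -6] -> [-6, 12] -> [-36, 72] -> [-33, 75]

[-177, -141, -105]; [-249, -93]; [-33, 75]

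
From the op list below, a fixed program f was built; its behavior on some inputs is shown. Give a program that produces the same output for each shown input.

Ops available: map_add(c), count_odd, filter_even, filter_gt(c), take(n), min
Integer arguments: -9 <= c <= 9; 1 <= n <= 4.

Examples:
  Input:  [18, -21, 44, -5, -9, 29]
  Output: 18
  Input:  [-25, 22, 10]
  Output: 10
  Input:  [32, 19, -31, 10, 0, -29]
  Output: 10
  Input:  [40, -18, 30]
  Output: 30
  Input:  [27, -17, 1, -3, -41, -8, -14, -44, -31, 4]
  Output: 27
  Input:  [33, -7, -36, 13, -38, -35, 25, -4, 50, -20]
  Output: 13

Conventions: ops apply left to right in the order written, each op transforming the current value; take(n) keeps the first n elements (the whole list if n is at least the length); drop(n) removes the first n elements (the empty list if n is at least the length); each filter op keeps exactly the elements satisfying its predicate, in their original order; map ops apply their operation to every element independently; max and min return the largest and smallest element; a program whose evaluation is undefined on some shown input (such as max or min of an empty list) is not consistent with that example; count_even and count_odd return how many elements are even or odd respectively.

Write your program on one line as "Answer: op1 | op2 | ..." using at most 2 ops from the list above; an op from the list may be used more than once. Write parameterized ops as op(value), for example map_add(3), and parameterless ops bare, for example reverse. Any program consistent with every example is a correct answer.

filter_gt(7) | min

Check, running the answer program on each example:
  [18, -21, 44, -5, -9, 29] -> [18, 44, 29] -> 18
  [-25, 22, 10] -> [22, 10] -> 10
  [32, 19, -31, 10, 0, -29] -> [32, 19, 10] -> 10
  [40, -18, 30] -> [40, 30] -> 30
  [27, -17, 1, -3, -41, -8, -14, -44, -31, 4] -> [27] -> 27
  [33, -7, -36, 13, -38, -35, 25, -4, 50, -20] -> [33, 13, 25, 50] -> 13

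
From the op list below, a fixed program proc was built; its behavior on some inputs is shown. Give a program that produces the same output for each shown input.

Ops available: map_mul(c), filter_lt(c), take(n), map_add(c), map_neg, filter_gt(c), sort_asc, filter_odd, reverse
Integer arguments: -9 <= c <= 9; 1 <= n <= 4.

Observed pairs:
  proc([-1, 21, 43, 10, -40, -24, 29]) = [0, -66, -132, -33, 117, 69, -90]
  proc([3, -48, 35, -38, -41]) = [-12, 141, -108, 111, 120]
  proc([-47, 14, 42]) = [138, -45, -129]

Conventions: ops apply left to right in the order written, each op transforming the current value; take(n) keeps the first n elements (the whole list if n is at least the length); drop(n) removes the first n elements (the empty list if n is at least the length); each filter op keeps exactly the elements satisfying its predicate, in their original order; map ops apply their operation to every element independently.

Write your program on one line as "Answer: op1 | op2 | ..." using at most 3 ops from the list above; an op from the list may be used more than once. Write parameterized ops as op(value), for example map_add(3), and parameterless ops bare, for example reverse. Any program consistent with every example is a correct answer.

map_neg | map_mul(3) | map_add(-3)

Check, running the answer program on each example:
  [-1, 21, 43, 10, -40, -24, 29] -> [1, -21, -43, -10, 40, 24, -29] -> [3, -63, -129, -30, 120, 72, -87] -> [0, -66, -132, -33, 117, 69, -90]
  [3, -48, 35, -38, -41] -> [-3, 48, -35, 38, 41] -> [-9, 144, -105, 114, 123] -> [-12, 141, -108, 111, 120]
  [-47, 14, 42] -> [47, -14, -42] -> [141, -42, -126] -> [138, -45, -129]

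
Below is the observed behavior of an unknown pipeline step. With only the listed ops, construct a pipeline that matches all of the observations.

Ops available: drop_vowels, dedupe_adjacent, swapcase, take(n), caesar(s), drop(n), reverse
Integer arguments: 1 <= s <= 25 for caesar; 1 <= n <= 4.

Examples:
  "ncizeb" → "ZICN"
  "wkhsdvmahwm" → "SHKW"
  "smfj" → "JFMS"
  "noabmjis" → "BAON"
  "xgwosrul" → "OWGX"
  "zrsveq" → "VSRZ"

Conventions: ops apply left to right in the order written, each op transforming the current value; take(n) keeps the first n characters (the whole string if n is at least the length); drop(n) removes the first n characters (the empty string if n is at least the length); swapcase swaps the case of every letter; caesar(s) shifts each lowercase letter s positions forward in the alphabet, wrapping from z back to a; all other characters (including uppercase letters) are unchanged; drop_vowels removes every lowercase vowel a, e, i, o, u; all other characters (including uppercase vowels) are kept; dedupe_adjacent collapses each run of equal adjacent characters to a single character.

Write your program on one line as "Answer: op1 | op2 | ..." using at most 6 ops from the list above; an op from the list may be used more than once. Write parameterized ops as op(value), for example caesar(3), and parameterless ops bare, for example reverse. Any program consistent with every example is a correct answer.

reverse | swapcase | reverse | take(4) | reverse

Check, running the answer program on each example:
  "ncizeb" -> "bezicn" -> "BEZICN" -> "NCIZEB" -> "NCIZ" -> "ZICN"
  "wkhsdvmahwm" -> "mwhamvdshkw" -> "MWHAMVDSHKW" -> "WKHSDVMAHWM" -> "WKHS" -> "SHKW"
  "smfj" -> "jfms" -> "JFMS" -> "SMFJ" -> "SMFJ" -> "JFMS"
  "noabmjis" -> "sijmbaon" -> "SIJMBAON" -> "NOABMJIS" -> "NOAB" -> "BAON"
  "xgwosrul" -> "lursowgx" -> "LURSOWGX" -> "XGWOSRUL" -> "XGWO" -> "OWGX"
  "zrsveq" -> "qevsrz" -> "QEVSRZ" -> "ZRSVEQ" -> "ZRSV" -> "VSRZ"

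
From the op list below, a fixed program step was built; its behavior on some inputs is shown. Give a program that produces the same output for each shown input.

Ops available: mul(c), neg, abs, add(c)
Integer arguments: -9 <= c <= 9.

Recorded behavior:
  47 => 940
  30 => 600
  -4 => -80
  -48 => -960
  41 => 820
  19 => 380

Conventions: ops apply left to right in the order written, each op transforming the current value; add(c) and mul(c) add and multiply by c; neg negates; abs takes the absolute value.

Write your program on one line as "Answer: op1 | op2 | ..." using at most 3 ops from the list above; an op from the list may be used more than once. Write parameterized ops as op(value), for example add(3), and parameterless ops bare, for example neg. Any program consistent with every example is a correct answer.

mul(4) | mul(5)

Check, running the answer program on each example:
  47 -> 188 -> 940
  30 -> 120 -> 600
  -4 -> -16 -> -80
  -48 -> -192 -> -960
  41 -> 164 -> 820
  19 -> 76 -> 380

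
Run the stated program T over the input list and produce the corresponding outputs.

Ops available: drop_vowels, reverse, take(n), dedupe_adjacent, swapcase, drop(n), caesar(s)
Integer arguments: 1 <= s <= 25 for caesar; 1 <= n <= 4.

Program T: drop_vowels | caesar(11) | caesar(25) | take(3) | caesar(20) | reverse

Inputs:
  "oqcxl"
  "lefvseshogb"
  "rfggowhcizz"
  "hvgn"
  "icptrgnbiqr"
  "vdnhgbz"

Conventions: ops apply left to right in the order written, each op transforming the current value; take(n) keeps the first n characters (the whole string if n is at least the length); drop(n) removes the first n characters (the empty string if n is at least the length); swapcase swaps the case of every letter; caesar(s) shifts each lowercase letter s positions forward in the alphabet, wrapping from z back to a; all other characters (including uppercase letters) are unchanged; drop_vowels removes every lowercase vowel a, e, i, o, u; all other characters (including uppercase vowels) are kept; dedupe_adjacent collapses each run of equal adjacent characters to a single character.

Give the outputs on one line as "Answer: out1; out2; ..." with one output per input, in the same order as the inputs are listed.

Execution, op by op:
  "oqcxl" -> "qcxl" -> "bniw" -> "amhv" -> "amh" -> "ugb" -> "bgu"
  "lefvseshogb" -> "lfvsshgb" -> "wqgddsrm" -> "vpfccrql" -> "vpf" -> "pjz" -> "zjp"
  "rfggowhcizz" -> "rfggwhczz" -> "cqrrhsnkk" -> "bpqqgrmjj" -> "bpq" -> "vjk" -> "kjv"
  "hvgn" -> "hvgn" -> "sgry" -> "rfqx" -> "rfq" -> "lzk" -> "kzl"
  "icptrgnbiqr" -> "cptrgnbqr" -> "naecrymbc" -> "mzdbqxlab" -> "mzd" -> "gtx" -> "xtg"
  "vdnhgbz" -> "vdnhgbz" -> "goysrmk" -> "fnxrqlj" -> "fnx" -> "zhr" -> "rhz"

"bgu"; "zjp"; "kjv"; "kzl"; "xtg"; "rhz"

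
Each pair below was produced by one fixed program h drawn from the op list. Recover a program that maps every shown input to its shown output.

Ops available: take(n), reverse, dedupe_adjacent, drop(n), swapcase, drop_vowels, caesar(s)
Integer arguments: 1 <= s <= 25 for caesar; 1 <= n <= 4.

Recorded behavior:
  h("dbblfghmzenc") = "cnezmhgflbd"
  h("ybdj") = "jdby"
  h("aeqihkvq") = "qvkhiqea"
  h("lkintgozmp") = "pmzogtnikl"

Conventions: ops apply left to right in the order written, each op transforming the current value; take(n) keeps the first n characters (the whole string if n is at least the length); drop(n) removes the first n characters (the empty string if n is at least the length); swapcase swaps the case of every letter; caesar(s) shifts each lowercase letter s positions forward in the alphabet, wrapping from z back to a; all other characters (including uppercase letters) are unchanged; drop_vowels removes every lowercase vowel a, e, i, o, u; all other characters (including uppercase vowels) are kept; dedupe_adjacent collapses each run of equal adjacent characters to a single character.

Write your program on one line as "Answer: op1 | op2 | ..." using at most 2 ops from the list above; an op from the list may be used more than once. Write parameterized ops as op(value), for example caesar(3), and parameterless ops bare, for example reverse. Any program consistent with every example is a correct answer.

dedupe_adjacent | reverse

Check, running the answer program on each example:
  "dbblfghmzenc" -> "dblfghmzenc" -> "cnezmhgflbd"
  "ybdj" -> "ybdj" -> "jdby"
  "aeqihkvq" -> "aeqihkvq" -> "qvkhiqea"
  "lkintgozmp" -> "lkintgozmp" -> "pmzogtnikl"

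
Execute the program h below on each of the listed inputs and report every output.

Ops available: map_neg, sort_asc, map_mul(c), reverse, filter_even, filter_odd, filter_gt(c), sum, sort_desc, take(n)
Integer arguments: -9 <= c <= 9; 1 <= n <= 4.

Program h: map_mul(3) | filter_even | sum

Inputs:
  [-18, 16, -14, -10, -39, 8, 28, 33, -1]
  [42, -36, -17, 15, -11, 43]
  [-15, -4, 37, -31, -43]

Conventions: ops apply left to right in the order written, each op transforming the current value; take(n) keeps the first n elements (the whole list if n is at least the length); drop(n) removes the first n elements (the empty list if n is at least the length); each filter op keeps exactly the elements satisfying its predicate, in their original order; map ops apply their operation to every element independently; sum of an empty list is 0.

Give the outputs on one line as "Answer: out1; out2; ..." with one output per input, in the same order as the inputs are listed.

Execution, op by op:
  [-18, 16, -14, -10, -39, 8, 28, 33, -1] -> [-54, 48, -42, -30, -117, 24, 84, 99, -3] -> [-54, 48, -42, -30, 24, 84] -> 30
  [42, -36, -17, 15, -11, 43] -> [126, -108, -51, 45, -33, 129] -> [126, -108] -> 18
  [-15, -4, 37, -31, -43] -> [-45, -12, 111, -93, -129] -> [-12] -> -12

30; 18; -12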